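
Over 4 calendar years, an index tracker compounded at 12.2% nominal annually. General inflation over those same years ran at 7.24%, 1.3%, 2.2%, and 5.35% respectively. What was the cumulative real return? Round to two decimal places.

35.49%

Cumulative inflation factor: 1.0724 × 1.013 × 1.022 × 1.0535 ≈ 1.16964.
Nominal growth factor: 1.58479. Real growth factor = 1.58479 / 1.16964 ≈ 1.35494.
Total real return ≈ 35.4939%.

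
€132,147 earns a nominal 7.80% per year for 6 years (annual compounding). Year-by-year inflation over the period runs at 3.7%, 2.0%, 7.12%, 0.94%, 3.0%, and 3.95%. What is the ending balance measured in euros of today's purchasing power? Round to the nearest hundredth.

Nominal value at maturity: €132,147 × (1 + 7.80%)^6 ≈ €207,381.43.
Price-level factor over 6 years: 1.037 × 1.020 × 1.0712 × 1.0094 × 1.030 × 1.0395 ≈ 1.2245443277.
The maturity value deflated by that factor is the answer in today's purchasing power.

€169,353.96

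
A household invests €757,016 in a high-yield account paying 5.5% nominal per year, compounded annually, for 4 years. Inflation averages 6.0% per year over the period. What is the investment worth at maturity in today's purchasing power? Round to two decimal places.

€742,833.42

Nominal value at maturity: €757,016 × (1 + 5.5%)^4 ≈ €937,810.08.
Price-level factor over 4 years: (1 + 6.0%)^4 = 1.26247696.
Dividing the nominal maturity value by the price-level factor gives the value in today's money.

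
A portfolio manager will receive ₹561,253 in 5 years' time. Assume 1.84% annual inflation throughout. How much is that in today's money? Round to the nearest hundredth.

Price-level factor over 5 years: (1 + 1.84%)^5 ≈ 1.0954484703.
Purchasing power today: ₹561,253 divided by that factor.

₹512,349.98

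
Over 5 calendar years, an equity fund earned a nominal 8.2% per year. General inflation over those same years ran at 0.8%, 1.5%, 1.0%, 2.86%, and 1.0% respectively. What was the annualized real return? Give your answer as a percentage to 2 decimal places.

Cumulative inflation factor: 1.008 × 1.015 × 1.010 × 1.0286 × 1.010 ≈ 1.07353.
Nominal growth factor: 1.48298. Real growth factor = 1.48298 / 1.07353 ≈ 1.38140.
Annualized: 1.38140^(1/5) − 1 ≈ 0.06675.

6.68%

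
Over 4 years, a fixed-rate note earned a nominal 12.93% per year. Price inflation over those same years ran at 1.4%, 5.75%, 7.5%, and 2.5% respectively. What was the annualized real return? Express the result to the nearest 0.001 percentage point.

8.317%

Cumulative inflation factor: 1.014 × 1.0575 × 1.075 × 1.025 ≈ 1.18155.
Nominal growth factor: 1.62644. Real growth factor = 1.62644 / 1.18155 ≈ 1.37653.
Annualized: 1.37653^(1/4) − 1 ≈ 0.08317.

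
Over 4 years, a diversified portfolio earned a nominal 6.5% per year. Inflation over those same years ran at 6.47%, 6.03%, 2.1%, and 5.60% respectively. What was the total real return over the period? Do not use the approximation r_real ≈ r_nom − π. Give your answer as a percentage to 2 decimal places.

Cumulative inflation factor: 1.0647 × 1.0603 × 1.021 × 1.0560 ≈ 1.21715.
Nominal growth factor: 1.28647. Real growth factor = 1.28647 / 1.21715 ≈ 1.05695.
Total real return ≈ 5.6946%.

5.69%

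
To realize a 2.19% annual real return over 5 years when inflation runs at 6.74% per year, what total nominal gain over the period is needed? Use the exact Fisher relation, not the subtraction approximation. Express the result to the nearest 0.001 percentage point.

54.411%

Required annual nominal rate: (1+2.19%)(1+6.74%) − 1 = 9.077606%.
Cumulative over 5 years: (1 + 0.09077606)^5 − 1 ≈ 0.54411.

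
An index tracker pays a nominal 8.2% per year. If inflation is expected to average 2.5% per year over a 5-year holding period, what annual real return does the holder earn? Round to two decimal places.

5.56%

With constant rates the annual real return is the same each year: (1+8.2%)/(1+2.5%) − 1 = 0.05561.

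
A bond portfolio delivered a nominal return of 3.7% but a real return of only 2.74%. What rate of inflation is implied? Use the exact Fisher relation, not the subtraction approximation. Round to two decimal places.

From (1+r_nom) = (1+r_real)(1+π), we get 1+π = (1 + 3.7%)/(1 + 2.74%) = 1.037/1.0274 ≈ 1.00934.
So π ≈ 0.9344%.

0.93%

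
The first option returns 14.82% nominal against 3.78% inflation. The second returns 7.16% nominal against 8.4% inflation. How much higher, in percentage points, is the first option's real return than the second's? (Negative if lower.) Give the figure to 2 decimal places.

11.78

The first option real return: 1.1482/1.0378 − 1 = 10.638%.
The second real return: 1.0716/1.084 − 1 = -1.144%.
Difference: 10.638 − (-1.144) = 11.782 pp.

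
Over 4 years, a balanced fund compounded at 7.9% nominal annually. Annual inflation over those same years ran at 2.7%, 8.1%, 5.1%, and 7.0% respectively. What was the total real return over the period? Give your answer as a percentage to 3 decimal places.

Cumulative inflation factor: 1.027 × 1.081 × 1.051 × 1.070 ≈ 1.24848.
Nominal growth factor: 1.35546. Real growth factor = 1.35546 / 1.24848 ≈ 1.08568.
Total real return ≈ 8.5683%.

8.568%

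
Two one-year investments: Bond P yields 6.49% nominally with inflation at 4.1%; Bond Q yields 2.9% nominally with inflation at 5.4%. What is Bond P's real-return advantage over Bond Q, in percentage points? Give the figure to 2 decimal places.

Bond P real return: 1.0649/1.041 − 1 = 2.296%.
Bond Q real return: 1.029/1.054 − 1 = -2.372%.
Difference: 2.296 − (-2.372) = 4.668 pp.

4.67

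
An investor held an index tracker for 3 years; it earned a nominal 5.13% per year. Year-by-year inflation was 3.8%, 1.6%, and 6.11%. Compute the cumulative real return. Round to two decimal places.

Cumulative inflation factor: 1.038 × 1.016 × 1.0611 ≈ 1.11904.
Nominal growth factor: 1.16193. Real growth factor = 1.16193 / 1.11904 ≈ 1.03832.
Total real return ≈ 3.8323%.

3.83%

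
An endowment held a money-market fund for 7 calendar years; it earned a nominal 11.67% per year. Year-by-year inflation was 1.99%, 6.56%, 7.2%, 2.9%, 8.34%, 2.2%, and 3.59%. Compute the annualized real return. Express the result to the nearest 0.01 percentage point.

6.70%

Cumulative inflation factor: 1.0199 × 1.0656 × 1.072 × 1.029 × 1.0834 × 1.022 × 1.0359 ≈ 1.37505.
Nominal growth factor: 2.16549. Real growth factor = 2.16549 / 1.37505 ≈ 1.57484.
Annualized: 1.57484^(1/7) − 1 ≈ 0.06703.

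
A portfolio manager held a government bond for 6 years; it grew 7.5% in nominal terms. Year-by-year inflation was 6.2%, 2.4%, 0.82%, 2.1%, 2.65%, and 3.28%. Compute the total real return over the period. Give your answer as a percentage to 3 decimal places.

-9.419%

Cumulative inflation factor: 1.062 × 1.024 × 1.0082 × 1.021 × 1.0265 × 1.0328 ≈ 1.18679.
Nominal growth factor: 1.07500. Real growth factor = 1.07500 / 1.18679 ≈ 0.90581.
Total real return ≈ -9.4192%.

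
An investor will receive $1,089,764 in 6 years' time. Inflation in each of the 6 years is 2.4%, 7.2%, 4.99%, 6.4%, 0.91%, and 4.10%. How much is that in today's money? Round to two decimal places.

$845,986.08

Price-level factor over 6 years: 1.024 × 1.072 × 1.0499 × 1.064 × 1.0091 × 1.0410 ≈ 1.2881583154.
Purchasing power today: $1,089,764 divided by that factor.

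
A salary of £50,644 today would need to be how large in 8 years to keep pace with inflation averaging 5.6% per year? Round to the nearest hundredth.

£78,313.99

Cumulative price-level factor: (1+5.6%)^8 ≈ 1.5463626292.
Multiplying £50,644 by the price-level factor gives the future nominal sum.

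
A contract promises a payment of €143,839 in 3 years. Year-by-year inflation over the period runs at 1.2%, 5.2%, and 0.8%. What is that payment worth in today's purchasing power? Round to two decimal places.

€134,035.51

Price-level factor over 3 years: 1.012 × 1.052 × 1.008 = 1.073140992.
Purchasing power today: €143,839 divided by that factor.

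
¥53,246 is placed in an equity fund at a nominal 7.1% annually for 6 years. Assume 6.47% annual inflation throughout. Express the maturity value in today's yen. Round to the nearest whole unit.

Nominal value at maturity: ¥53,246 × (1 + 7.1%)^6 ≈ ¥80,357.
Price-level factor over 6 years: (1 + 6.47%)^6 ≈ 1.4566778766.
Dividing the nominal maturity value by the price-level factor gives the value in today's money.

¥55,165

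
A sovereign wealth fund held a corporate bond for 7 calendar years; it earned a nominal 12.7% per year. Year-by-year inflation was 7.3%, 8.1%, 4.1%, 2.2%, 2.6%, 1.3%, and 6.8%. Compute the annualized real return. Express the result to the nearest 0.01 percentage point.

Cumulative inflation factor: 1.073 × 1.081 × 1.041 × 1.022 × 1.026 × 1.013 × 1.068 ≈ 1.36979.
Nominal growth factor: 2.30923. Real growth factor = 2.30923 / 1.36979 ≈ 1.68582.
Annualized: 1.68582^(1/7) − 1 ≈ 0.07746.

7.75%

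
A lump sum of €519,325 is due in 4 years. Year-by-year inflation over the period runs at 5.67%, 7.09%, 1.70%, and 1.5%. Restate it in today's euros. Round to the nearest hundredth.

Price-level factor over 4 years: 1.0567 × 1.0709 × 1.0170 × 1.015 ≈ 1.1681204341.
Purchasing power today: €519,325 divided by that factor.

€444,581.73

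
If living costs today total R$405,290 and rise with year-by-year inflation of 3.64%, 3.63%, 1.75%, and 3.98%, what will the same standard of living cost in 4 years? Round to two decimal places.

Cumulative price-level factor: 1.0364 × 1.0363 × 1.0175 × 1.0398 ≈ 1.1363107975.
The nominal amount required is R$405,290 scaled up by that factor.

R$460,535.40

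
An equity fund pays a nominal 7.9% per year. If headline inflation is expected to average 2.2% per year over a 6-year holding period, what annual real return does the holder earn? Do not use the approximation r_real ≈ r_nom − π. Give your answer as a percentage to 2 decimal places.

5.58%

With constant rates the annual real return is the same each year: (1+7.9%)/(1+2.2%) − 1 = 0.05577.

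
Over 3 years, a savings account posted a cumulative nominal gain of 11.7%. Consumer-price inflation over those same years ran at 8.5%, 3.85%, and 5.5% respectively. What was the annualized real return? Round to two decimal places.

Cumulative inflation factor: 1.085 × 1.0385 × 1.055 ≈ 1.18874.
Nominal growth factor: 1.11700. Real growth factor = 1.11700 / 1.18874 ≈ 0.93965.
Annualized: 0.93965^(1/3) − 1 ≈ -0.02054.

-2.05%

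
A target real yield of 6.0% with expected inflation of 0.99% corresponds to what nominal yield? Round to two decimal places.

By the Fisher equation, 1 + r_nom = (1 + 6.0%)(1 + 0.99%) = 1.060 × 1.0099 = 1.070494.
So r_nom = 7.0494%.

7.05%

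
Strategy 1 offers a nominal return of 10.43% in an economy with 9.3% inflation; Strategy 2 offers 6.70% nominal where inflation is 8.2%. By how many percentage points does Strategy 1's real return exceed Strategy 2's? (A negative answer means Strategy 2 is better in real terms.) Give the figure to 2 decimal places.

2.42

Strategy 1 real return: 1.1043/1.093 − 1 = 1.034%.
Strategy 2 real return: 1.0670/1.082 − 1 = -1.386%.
Difference: 1.034 − (-1.386) = 2.420 pp.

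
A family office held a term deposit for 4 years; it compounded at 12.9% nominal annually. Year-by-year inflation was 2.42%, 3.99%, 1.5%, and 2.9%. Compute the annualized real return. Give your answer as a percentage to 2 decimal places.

Cumulative inflation factor: 1.0242 × 1.0399 × 1.015 × 1.029 ≈ 1.11239.
Nominal growth factor: 1.62471. Real growth factor = 1.62471 / 1.11239 ≈ 1.46056.
Annualized: 1.46056^(1/4) − 1 ≈ 0.09933.

9.93%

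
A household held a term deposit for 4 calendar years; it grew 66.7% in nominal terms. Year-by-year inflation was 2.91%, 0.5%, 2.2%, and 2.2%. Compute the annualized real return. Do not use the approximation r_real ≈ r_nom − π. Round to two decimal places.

11.46%

Cumulative inflation factor: 1.0291 × 1.005 × 1.022 × 1.022 ≈ 1.08025.
Nominal growth factor: 1.66700. Real growth factor = 1.66700 / 1.08025 ≈ 1.54316.
Annualized: 1.54316^(1/4) − 1 ≈ 0.11456.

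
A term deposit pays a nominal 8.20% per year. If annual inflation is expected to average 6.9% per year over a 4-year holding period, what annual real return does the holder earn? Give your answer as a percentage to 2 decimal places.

With constant rates the annual real return is the same each year: (1+8.20%)/(1+6.9%) − 1 = 0.01216.

1.22%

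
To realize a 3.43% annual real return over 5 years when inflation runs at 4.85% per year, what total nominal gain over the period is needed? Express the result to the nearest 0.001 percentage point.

Required annual nominal rate: (1+3.43%)(1+4.85%) − 1 = 8.446355%.
Cumulative over 5 years: (1 + 0.08446355)^5 − 1 ≈ 0.49994.

49.994%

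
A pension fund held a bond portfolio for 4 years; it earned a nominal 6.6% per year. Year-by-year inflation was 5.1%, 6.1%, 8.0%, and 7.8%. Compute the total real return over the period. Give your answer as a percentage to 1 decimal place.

-0.5%

Cumulative inflation factor: 1.051 × 1.061 × 1.080 × 1.078 ≈ 1.29826.
Nominal growth factor: 1.29130. Real growth factor = 1.29130 / 1.29826 ≈ 0.99465.
Total real return ≈ -0.5355%.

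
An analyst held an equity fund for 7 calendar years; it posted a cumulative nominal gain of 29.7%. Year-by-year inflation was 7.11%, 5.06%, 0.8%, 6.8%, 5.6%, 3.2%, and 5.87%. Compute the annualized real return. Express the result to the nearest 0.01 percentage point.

Cumulative inflation factor: 1.0711 × 1.0506 × 1.008 × 1.068 × 1.056 × 1.032 × 1.0587 ≈ 1.39771.
Nominal growth factor: 1.29700. Real growth factor = 1.29700 / 1.39771 ≈ 0.92795.
Annualized: 0.92795^(1/7) − 1 ≈ -0.01063.

-1.06%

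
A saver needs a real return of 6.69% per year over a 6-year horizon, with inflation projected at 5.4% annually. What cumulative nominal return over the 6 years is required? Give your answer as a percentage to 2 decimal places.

Required annual nominal rate: (1+6.69%)(1+5.4%) − 1 = 12.45126%.
Cumulative over 6 years: (1 + 0.1245126)^6 − 1 ≈ 1.02202.

102.20%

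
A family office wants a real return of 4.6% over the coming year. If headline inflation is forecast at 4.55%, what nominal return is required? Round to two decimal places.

9.36%

By the Fisher equation, 1 + r_nom = (1 + 4.6%)(1 + 4.55%) = 1.046 × 1.0455 = 1.093593.
So r_nom = 9.3593%.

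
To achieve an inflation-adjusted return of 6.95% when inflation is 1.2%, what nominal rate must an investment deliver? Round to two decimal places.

By the Fisher equation, 1 + r_nom = (1 + 6.95%)(1 + 1.2%) = 1.0695 × 1.012 = 1.082334.
So r_nom = 8.2334%.

8.23%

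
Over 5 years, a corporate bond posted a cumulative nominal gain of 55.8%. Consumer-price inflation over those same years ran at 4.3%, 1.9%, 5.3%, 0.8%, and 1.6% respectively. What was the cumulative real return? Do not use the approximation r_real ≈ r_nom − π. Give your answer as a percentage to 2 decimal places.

35.93%

Cumulative inflation factor: 1.043 × 1.019 × 1.053 × 1.008 × 1.016 ≈ 1.14615.
Nominal growth factor: 1.55800. Real growth factor = 1.55800 / 1.14615 ≈ 1.35933.
Total real return ≈ 35.9335%.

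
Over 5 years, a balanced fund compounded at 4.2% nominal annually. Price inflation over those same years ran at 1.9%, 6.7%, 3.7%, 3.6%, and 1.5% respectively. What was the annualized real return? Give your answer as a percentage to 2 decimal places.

Cumulative inflation factor: 1.019 × 1.067 × 1.037 × 1.036 × 1.015 ≈ 1.18561.
Nominal growth factor: 1.22840. Real growth factor = 1.22840 / 1.18561 ≈ 1.03609.
Annualized: 1.03609^(1/5) − 1 ≈ 0.00712.

0.71%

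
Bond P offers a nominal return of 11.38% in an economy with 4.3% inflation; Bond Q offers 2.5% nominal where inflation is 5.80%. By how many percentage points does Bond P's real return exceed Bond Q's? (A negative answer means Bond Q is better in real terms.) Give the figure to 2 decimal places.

Bond P real return: 1.1138/1.043 − 1 = 6.788%.
Bond Q real return: 1.025/1.0580 − 1 = -3.119%.
Difference: 6.788 − (-3.119) = 9.907 pp.

9.91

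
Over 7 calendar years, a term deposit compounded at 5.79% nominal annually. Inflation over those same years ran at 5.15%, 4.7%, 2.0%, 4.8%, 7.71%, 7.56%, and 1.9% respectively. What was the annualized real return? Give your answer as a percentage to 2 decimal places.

Cumulative inflation factor: 1.0515 × 1.047 × 1.020 × 1.048 × 1.0771 × 1.0756 × 1.019 ≈ 1.38931.
Nominal growth factor: 1.48290. Real growth factor = 1.48290 / 1.38931 ≈ 1.06737.
Annualized: 1.06737^(1/7) − 1 ≈ 0.00936.

0.94%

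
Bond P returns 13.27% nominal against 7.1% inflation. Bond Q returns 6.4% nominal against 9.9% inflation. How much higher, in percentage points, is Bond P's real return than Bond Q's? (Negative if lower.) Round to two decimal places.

8.95

Bond P real return: 1.1327/1.071 − 1 = 5.761%.
Bond Q real return: 1.064/1.099 − 1 = -3.185%.
Difference: 5.761 − (-3.185) = 8.946 pp.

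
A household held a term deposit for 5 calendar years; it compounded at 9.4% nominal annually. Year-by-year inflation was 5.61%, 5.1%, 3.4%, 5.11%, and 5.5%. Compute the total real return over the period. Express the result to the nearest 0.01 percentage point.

Cumulative inflation factor: 1.0561 × 1.051 × 1.034 × 1.0511 × 1.055 ≈ 1.27270.
Nominal growth factor: 1.56706. Real growth factor = 1.56706 / 1.27270 ≈ 1.23129.
Total real return ≈ 23.1294%.

23.13%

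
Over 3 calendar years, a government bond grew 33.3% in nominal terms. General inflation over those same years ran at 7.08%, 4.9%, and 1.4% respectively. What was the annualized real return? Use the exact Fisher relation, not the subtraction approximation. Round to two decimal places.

5.38%

Cumulative inflation factor: 1.0708 × 1.049 × 1.014 ≈ 1.13899.
Nominal growth factor: 1.33300. Real growth factor = 1.33300 / 1.13899 ≈ 1.17033.
Annualized: 1.17033^(1/3) − 1 ≈ 0.05383.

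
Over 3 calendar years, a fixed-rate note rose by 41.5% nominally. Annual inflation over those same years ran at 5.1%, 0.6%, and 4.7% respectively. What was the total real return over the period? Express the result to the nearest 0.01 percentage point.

27.82%

Cumulative inflation factor: 1.051 × 1.006 × 1.047 ≈ 1.10700.
Nominal growth factor: 1.41500. Real growth factor = 1.41500 / 1.10700 ≈ 1.27823.
Total real return ≈ 27.8230%.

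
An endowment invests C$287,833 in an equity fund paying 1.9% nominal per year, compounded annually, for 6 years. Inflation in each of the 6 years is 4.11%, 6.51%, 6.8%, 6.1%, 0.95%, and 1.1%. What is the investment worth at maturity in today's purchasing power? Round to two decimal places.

Nominal value at maturity: C$287,833 × (1 + 1.9%)^6 ≈ C$322,244.63.
Price-level factor over 6 years: 1.0411 × 1.0651 × 1.068 × 1.061 × 1.0095 × 1.011 ≈ 1.2824101498.
Dividing the nominal maturity value by the price-level factor gives the value in today's money.

C$251,280.47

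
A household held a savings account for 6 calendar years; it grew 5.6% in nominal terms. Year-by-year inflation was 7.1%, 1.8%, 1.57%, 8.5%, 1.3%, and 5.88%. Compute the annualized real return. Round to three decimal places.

-3.265%

Cumulative inflation factor: 1.071 × 1.018 × 1.0157 × 1.085 × 1.013 × 1.0588 ≈ 1.28871.
Nominal growth factor: 1.05600. Real growth factor = 1.05600 / 1.28871 ≈ 0.81942.
Annualized: 0.81942^(1/6) − 1 ≈ -0.03265.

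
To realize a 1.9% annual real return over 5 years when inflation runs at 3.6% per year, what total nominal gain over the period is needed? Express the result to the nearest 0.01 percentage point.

Required annual nominal rate: (1+1.9%)(1+3.6%) − 1 = 5.5684%.
Cumulative over 5 years: (1 + 0.055684)^5 − 1 ≈ 0.31120.

31.12%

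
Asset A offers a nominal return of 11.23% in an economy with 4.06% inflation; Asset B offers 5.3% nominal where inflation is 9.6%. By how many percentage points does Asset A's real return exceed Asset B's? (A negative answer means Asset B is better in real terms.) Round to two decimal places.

10.81

Asset A real return: 1.1123/1.0406 − 1 = 6.890%.
Asset B real return: 1.053/1.096 − 1 = -3.923%.
Difference: 6.890 − (-3.923) = 10.813 pp.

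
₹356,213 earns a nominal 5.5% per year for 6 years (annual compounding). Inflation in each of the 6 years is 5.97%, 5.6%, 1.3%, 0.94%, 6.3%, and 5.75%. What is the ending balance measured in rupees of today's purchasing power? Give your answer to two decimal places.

₹381,848.67

Nominal value at maturity: ₹356,213 × (1 + 5.5%)^6 ≈ ₹491,161.73.
Price-level factor over 6 years: 1.0597 × 1.056 × 1.013 × 1.0094 × 1.063 × 1.0575 ≈ 1.2862732528.
The maturity value deflated by that factor is the answer in today's purchasing power.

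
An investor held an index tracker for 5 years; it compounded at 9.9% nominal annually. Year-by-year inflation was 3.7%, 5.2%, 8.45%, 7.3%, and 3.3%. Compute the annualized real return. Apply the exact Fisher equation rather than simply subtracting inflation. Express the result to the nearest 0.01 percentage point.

Cumulative inflation factor: 1.037 × 1.052 × 1.0845 × 1.073 × 1.033 ≈ 1.31137.
Nominal growth factor: 1.60320. Real growth factor = 1.60320 / 1.31137 ≈ 1.22254.
Annualized: 1.22254^(1/5) − 1 ≈ 0.04101.

4.10%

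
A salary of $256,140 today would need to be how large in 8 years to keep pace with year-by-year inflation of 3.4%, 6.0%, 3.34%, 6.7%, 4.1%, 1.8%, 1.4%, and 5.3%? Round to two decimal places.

$350,268.85

Cumulative price-level factor: 1.034 × 1.060 × 1.0334 × 1.067 × 1.041 × 1.018 × 1.014 × 1.053 ≈ 1.3674898589.
The nominal amount required is $256,140 scaled up by that factor.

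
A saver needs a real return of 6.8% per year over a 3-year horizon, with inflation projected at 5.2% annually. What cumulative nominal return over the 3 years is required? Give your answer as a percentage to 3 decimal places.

Required annual nominal rate: (1+6.8%)(1+5.2%) − 1 = 12.3536%.
Cumulative over 3 years: (1 + 0.123536)^3 − 1 ≈ 0.41828.

41.828%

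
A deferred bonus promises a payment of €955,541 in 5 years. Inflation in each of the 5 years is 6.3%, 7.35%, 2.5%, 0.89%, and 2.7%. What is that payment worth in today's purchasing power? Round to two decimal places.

Price-level factor over 5 years: 1.063 × 1.0735 × 1.025 × 1.0089 × 1.027 ≈ 1.2119305811.
Purchasing power today: €955,541 divided by that factor.

€788,445.32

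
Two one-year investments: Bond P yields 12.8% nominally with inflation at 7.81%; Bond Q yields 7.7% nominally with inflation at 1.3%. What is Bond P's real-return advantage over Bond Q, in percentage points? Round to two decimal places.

Bond P real return: 1.128/1.0781 − 1 = 4.629%.
Bond Q real return: 1.077/1.013 − 1 = 6.318%.
Difference: 4.629 − 6.318 = -1.689 pp.

-1.69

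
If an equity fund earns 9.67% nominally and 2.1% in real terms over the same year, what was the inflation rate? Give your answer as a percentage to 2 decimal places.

From (1+r_nom) = (1+r_real)(1+π), we get 1+π = (1 + 9.67%)/(1 + 2.1%) = 1.0967/1.021 ≈ 1.07414.
So π ≈ 7.4143%.

7.41%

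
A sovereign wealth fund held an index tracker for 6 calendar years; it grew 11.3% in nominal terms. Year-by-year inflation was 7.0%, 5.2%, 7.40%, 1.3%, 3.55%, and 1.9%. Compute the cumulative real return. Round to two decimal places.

-13.87%

Cumulative inflation factor: 1.070 × 1.052 × 1.0740 × 1.013 × 1.0355 × 1.019 ≈ 1.29222.
Nominal growth factor: 1.11300. Real growth factor = 1.11300 / 1.29222 ≈ 0.86131.
Total real return ≈ -13.8694%.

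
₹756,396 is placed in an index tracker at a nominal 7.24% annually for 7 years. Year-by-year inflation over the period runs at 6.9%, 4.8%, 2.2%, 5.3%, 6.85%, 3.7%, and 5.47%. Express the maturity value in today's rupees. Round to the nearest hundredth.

₹875,681.91

Nominal value at maturity: ₹756,396 × (1 + 7.24%)^7 ≈ ₹1,233,805.95.
Price-level factor over 7 years: 1.069 × 1.048 × 1.022 × 1.053 × 1.0685 × 1.037 × 1.0547 ≈ 1.4089659044.
Dividing the nominal maturity value by the price-level factor gives the value in today's money.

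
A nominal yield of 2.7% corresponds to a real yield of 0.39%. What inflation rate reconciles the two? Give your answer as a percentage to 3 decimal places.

From (1+r_nom) = (1+r_real)(1+π), we get 1+π = (1 + 2.7%)/(1 + 0.39%) = 1.027/1.0039 ≈ 1.02301.
So π ≈ 2.3010%.

2.301%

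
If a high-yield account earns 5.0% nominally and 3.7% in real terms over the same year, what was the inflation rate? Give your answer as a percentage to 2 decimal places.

From (1+r_nom) = (1+r_real)(1+π), we get 1+π = (1 + 5.0%)/(1 + 3.7%) = 1.050/1.037 ≈ 1.01254.
So π ≈ 1.2536%.

1.25%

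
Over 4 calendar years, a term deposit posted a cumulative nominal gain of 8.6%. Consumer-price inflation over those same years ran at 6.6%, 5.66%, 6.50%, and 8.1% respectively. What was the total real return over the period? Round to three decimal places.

-16.250%

Cumulative inflation factor: 1.066 × 1.0566 × 1.0650 × 1.081 ≈ 1.29671.
Nominal growth factor: 1.08600. Real growth factor = 1.08600 / 1.29671 ≈ 0.83750.
Total real return ≈ -16.2496%.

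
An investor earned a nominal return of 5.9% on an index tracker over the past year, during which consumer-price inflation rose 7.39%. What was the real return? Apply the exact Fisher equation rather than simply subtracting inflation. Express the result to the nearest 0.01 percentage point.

-1.39%

Real return via the Fisher equation: (1 + 5.9%)/(1 + 7.39%) − 1 = 1.059/1.0739 − 1 ≈ -0.01387.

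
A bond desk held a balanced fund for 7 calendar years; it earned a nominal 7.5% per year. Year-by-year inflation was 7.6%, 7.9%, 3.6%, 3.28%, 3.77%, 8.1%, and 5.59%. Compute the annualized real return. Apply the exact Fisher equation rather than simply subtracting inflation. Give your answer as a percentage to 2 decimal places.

Cumulative inflation factor: 1.076 × 1.079 × 1.036 × 1.0328 × 1.0377 × 1.081 × 1.0559 ≈ 1.47140.
Nominal growth factor: 1.65905. Real growth factor = 1.65905 / 1.47140 ≈ 1.12753.
Annualized: 1.12753^(1/7) − 1 ≈ 0.01730.

1.73%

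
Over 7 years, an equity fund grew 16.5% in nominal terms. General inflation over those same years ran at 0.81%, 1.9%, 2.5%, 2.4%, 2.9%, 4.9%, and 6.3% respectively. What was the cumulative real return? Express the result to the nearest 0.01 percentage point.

Cumulative inflation factor: 1.0081 × 1.019 × 1.025 × 1.024 × 1.029 × 1.049 × 1.063 ≈ 1.23716.
Nominal growth factor: 1.16500. Real growth factor = 1.16500 / 1.23716 ≈ 0.94167.
Total real return ≈ -5.8327%.

-5.83%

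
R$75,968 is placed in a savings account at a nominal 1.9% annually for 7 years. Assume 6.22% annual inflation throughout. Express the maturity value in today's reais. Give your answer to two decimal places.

R$56,807.53

Nominal value at maturity: R$75,968 × (1 + 1.9%)^7 ≈ R$86,666.25.
Price-level factor over 7 years: (1 + 6.22%)^7 ≈ 1.5256119420.
Dividing the nominal maturity value by the price-level factor gives the value in today's money.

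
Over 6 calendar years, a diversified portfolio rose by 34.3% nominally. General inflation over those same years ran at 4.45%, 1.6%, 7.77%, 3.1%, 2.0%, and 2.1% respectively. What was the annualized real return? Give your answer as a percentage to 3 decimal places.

Cumulative inflation factor: 1.0445 × 1.016 × 1.0777 × 1.031 × 1.020 × 1.021 ≈ 1.22796.
Nominal growth factor: 1.34300. Real growth factor = 1.34300 / 1.22796 ≈ 1.09368.
Annualized: 1.09368^(1/6) − 1 ≈ 0.01504.

1.504%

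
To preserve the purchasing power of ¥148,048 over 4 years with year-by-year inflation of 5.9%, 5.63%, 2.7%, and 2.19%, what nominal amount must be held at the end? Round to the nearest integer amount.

Cumulative price-level factor: 1.059 × 1.0563 × 1.027 × 1.0219 ≈ 1.1739837421.
Multiplying ¥148,048 by the price-level factor gives the future nominal sum.

¥173,806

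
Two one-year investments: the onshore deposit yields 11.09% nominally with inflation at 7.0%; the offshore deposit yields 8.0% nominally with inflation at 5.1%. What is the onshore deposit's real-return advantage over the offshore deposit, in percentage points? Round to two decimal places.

The onshore deposit real return: 1.1109/1.070 − 1 = 3.822%.
The offshore deposit real return: 1.080/1.051 − 1 = 2.759%.
Difference: 3.822 − 2.759 = 1.063 pp.

1.06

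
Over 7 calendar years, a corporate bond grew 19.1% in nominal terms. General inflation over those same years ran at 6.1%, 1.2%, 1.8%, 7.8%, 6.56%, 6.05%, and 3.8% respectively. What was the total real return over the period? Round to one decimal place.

-13.8%

Cumulative inflation factor: 1.061 × 1.012 × 1.018 × 1.078 × 1.0656 × 1.0605 × 1.038 ≈ 1.38218.
Nominal growth factor: 1.19100. Real growth factor = 1.19100 / 1.38218 ≈ 0.86168.
Total real return ≈ -13.8318%.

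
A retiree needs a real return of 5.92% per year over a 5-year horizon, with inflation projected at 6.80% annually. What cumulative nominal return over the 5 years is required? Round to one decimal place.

Required annual nominal rate: (1+5.92%)(1+6.80%) − 1 = 13.12256%.
Cumulative over 5 years: (1 + 0.1312256)^5 − 1 ≈ 0.85245.

85.2%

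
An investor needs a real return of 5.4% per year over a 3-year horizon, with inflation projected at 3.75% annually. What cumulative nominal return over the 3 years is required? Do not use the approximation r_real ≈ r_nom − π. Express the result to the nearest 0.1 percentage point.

Required annual nominal rate: (1+5.4%)(1+3.75%) − 1 = 9.3525%.
Cumulative over 3 years: (1 + 0.093525)^3 − 1 ≈ 0.30763.

30.8%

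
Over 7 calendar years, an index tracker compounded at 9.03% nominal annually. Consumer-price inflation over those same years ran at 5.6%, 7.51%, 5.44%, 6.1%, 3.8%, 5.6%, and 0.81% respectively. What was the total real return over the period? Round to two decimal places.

Cumulative inflation factor: 1.056 × 1.0751 × 1.0544 × 1.061 × 1.038 × 1.056 × 1.0081 ≈ 1.40345.
Nominal growth factor: 1.83156. Real growth factor = 1.83156 / 1.40345 ≈ 1.30504.
Total real return ≈ 30.5039%.

30.50%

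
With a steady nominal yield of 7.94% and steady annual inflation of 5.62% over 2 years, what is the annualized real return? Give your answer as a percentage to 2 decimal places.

2.20%

With constant rates the annual real return is the same each year: (1+7.94%)/(1+5.62%) − 1 = 0.02197.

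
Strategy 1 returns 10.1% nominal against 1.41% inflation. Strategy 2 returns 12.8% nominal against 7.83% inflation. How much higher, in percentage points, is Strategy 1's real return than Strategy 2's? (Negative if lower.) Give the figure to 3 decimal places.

Strategy 1 real return: 1.101/1.0141 − 1 = 8.5692%.
Strategy 2 real return: 1.128/1.0783 − 1 = 4.6091%.
Difference: 8.5692 − 4.6091 = 3.9601 pp.

3.960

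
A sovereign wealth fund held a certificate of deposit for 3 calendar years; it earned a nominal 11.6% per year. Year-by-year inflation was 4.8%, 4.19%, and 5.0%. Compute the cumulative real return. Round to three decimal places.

21.232%

Cumulative inflation factor: 1.048 × 1.0419 × 1.050 ≈ 1.14651.
Nominal growth factor: 1.38993. Real growth factor = 1.38993 / 1.14651 ≈ 1.21232.
Total real return ≈ 21.2316%.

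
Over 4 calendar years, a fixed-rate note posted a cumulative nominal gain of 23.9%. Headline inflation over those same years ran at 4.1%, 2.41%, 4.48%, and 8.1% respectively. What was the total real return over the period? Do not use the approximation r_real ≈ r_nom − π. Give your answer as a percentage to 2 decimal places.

Cumulative inflation factor: 1.041 × 1.0241 × 1.0448 × 1.081 ≈ 1.20407.
Nominal growth factor: 1.23900. Real growth factor = 1.23900 / 1.20407 ≈ 1.02901.
Total real return ≈ 2.9009%.

2.90%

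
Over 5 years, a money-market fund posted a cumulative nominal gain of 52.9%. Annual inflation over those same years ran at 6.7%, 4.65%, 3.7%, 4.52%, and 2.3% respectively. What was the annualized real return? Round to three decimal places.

Cumulative inflation factor: 1.067 × 1.0465 × 1.037 × 1.0452 × 1.023 ≈ 1.23810.
Nominal growth factor: 1.52900. Real growth factor = 1.52900 / 1.23810 ≈ 1.23495.
Annualized: 1.23495^(1/5) − 1 ≈ 0.04311.

4.311%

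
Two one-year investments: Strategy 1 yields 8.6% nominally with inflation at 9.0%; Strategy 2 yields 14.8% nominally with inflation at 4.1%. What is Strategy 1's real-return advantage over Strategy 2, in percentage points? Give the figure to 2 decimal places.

-10.65

Strategy 1 real return: 1.086/1.090 − 1 = -0.367%.
Strategy 2 real return: 1.148/1.041 − 1 = 10.279%.
Difference: -0.367 − 10.279 = -10.646 pp.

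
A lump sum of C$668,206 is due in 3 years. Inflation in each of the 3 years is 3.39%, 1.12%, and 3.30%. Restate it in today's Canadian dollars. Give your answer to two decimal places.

C$618,720.43

Price-level factor over 3 years: 1.0339 × 1.0112 × 1.0330 ≈ 1.0799805094.
Purchasing power today: C$668,206 divided by that factor.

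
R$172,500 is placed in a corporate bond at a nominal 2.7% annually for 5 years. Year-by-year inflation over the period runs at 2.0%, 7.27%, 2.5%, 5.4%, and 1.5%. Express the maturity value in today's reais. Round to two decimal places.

R$164,260.20

Nominal value at maturity: R$172,500 × (1 + 2.7%)^5 ≈ R$197,079.44.
Price-level factor over 5 years: 1.020 × 1.0727 × 1.025 × 1.054 × 1.015 ≈ 1.1998003130.
Dividing the nominal maturity value by the price-level factor gives the value in today's money.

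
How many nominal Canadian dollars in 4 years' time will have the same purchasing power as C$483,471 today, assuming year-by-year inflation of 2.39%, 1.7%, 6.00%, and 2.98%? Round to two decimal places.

Cumulative price-level factor: 1.0239 × 1.017 × 1.0600 × 1.0298 ≈ 1.1366774614.
The nominal amount required is C$483,471 scaled up by that factor.

C$549,550.59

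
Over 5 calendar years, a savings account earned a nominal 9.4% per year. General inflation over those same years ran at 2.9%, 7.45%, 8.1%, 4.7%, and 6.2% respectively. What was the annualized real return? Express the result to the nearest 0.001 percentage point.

3.351%

Cumulative inflation factor: 1.029 × 1.0745 × 1.081 × 1.047 × 1.062 ≈ 1.32898.
Nominal growth factor: 1.56706. Real growth factor = 1.56706 / 1.32898 ≈ 1.17915.
Annualized: 1.17915^(1/5) − 1 ≈ 0.03351.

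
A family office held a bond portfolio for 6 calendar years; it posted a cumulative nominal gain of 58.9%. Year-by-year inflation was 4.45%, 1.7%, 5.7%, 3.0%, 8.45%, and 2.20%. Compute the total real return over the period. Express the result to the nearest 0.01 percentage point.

23.97%

Cumulative inflation factor: 1.0445 × 1.017 × 1.057 × 1.030 × 1.0845 × 1.0220 ≈ 1.28181.
Nominal growth factor: 1.58900. Real growth factor = 1.58900 / 1.28181 ≈ 1.23966.
Total real return ≈ 23.9658%.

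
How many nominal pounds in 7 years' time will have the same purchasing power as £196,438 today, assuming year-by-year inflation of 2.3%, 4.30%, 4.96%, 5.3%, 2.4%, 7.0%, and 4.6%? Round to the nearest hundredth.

£265,492.99

Cumulative price-level factor: 1.023 × 1.0430 × 1.0496 × 1.053 × 1.024 × 1.070 × 1.046 ≈ 1.3515358008.
Multiplying £196,438 by the price-level factor gives the future nominal sum.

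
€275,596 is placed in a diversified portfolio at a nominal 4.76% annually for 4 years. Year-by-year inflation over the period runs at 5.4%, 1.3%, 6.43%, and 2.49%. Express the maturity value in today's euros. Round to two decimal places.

Nominal value at maturity: €275,596 × (1 + 4.76%)^4 ≈ €331,936.39.
Price-level factor over 4 years: 1.054 × 1.013 × 1.0643 × 1.0249 ≈ 1.1646504840.
Dividing the nominal maturity value by the price-level factor gives the value in today's money.

€285,009.45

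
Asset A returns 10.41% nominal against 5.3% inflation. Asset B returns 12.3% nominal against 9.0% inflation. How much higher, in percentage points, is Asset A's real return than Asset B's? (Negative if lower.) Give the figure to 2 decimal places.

Asset A real return: 1.1041/1.053 − 1 = 4.853%.
Asset B real return: 1.123/1.090 − 1 = 3.028%.
Difference: 4.853 − 3.028 = 1.825 pp.

1.83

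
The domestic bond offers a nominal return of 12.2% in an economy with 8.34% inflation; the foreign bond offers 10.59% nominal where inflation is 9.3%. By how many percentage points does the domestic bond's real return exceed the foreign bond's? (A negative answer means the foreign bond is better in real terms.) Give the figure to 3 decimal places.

2.383

The domestic bond real return: 1.122/1.0834 − 1 = 3.5629%.
The foreign bond real return: 1.1059/1.093 − 1 = 1.1802%.
Difference: 3.5629 − 1.1802 = 2.3827 pp.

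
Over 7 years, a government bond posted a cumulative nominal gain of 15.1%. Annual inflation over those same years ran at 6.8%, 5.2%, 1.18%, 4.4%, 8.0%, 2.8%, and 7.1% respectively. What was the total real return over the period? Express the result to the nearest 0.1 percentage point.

Cumulative inflation factor: 1.068 × 1.052 × 1.0118 × 1.044 × 1.080 × 1.028 × 1.071 ≈ 1.41120.
Nominal growth factor: 1.15100. Real growth factor = 1.15100 / 1.41120 ≈ 0.81562.
Total real return ≈ -18.4382%.

-18.4%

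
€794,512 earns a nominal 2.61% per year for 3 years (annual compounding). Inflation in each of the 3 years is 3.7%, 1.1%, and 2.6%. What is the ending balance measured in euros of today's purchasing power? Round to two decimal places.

Nominal value at maturity: €794,512 × (1 + 2.61%)^3 ≈ €858,360.10.
Price-level factor over 3 years: 1.037 × 1.011 × 1.026 = 1.075665582.
The maturity value deflated by that factor is the answer in today's purchasing power.

€797,980.45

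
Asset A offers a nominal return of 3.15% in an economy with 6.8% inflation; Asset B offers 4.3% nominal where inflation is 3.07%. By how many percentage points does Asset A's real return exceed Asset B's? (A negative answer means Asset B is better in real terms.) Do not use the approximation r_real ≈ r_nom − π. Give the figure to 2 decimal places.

Asset A real return: 1.0315/1.068 − 1 = -3.418%.
Asset B real return: 1.043/1.0307 − 1 = 1.193%.
Difference: -3.418 − 1.193 = -4.611 pp.

-4.61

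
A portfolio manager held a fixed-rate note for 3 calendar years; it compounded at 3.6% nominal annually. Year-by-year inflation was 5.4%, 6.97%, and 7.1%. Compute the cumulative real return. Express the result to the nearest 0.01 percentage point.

-7.92%

Cumulative inflation factor: 1.054 × 1.0697 × 1.071 ≈ 1.20751.
Nominal growth factor: 1.11193. Real growth factor = 1.11193 / 1.20751 ≈ 0.92085.
Total real return ≈ -7.9154%.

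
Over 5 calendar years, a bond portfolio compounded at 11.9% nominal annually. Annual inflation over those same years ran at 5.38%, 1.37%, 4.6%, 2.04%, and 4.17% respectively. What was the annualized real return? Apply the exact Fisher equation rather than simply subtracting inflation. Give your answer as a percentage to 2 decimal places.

8.12%

Cumulative inflation factor: 1.0538 × 1.0137 × 1.046 × 1.0204 × 1.0417 ≈ 1.18772.
Nominal growth factor: 1.75449. Real growth factor = 1.75449 / 1.18772 ≈ 1.47720.
Annualized: 1.47720^(1/5) − 1 ≈ 0.08115.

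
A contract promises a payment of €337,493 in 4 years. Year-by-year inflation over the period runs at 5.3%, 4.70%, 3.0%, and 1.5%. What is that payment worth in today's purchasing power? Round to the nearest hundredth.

€292,810.37

Price-level factor over 4 years: 1.053 × 1.0470 × 1.030 × 1.015 ≈ 1.1525992160.
Purchasing power today: €337,493 divided by that factor.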